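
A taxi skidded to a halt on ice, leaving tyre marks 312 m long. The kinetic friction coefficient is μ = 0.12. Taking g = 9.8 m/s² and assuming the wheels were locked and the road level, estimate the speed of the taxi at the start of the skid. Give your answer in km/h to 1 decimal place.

Initial speed ≈ 97.5 km/h

Deceleration a = μg = 0.12 × 9.8 = 1.176 m/s².
v = √(2a·d) = √(2 × 1.176 × 312) = √733.824 = 27.0892 m/s.
= 27.0892 × 3.6 = 97.521 km/h.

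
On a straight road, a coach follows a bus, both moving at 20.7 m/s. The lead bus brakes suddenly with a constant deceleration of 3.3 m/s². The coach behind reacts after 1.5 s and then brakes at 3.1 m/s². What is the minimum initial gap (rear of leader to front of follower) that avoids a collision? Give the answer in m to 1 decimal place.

Minimum gap ≈ 35.2 m

Leader travels v²/(2a_L) = 428.490 / 6.600 = 64.923 m before stopping.
Follower covers v·t_r = 20.7000 × 1.5 = 31.050 m while reacting, then v²/(2a_F) = 428.490 / 6.200 = 69.111 m while braking, for a total of 31.050 + 69.111 = 100.161 m.
Since a_F ≤ a_L and the follower starts braking later, the follower is never slower than the leader, so the closest approach is when both have stopped.
Minimum gap = 100.161 − 64.923 = 35.238 m.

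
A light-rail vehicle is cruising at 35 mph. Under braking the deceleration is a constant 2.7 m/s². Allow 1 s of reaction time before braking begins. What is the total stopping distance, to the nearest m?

Total stopping distance ≈ 61 m

35 mph × 0.44704 = 15.6464 m/s.
Reaction distance = v·t_r = 15.6464 × 1 = 15.646 m.
Braking distance = v²/(2a) = 15.6464² / (2 × 2.700) = 244.810 / 5.400 = 45.335 m.
Total = 15.646 + 45.335 = 60.981 m.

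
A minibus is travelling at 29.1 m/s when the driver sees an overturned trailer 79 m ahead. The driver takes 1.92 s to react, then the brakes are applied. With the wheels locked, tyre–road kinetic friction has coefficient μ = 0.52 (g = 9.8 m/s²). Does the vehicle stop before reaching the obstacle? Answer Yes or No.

No

a = μg = 0.52 × 9.8 = 5.096 m/s².
Reaction distance = 29.1000 × 1.92 = 55.872 m.
Braking distance = v²/(2a) = 846.810 / 10.192 = 83.086 m.
Total stopping distance = 55.872 + 83.086 = 138.958 m, vs 79 m available — it cannot stop in time and overshoots by 138.958 − 79 = 59.958 m.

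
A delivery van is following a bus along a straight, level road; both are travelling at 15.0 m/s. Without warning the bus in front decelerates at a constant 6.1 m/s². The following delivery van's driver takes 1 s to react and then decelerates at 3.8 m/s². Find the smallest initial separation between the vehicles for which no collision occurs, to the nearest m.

Leader travels v²/(2a_L) = 225.000 / 12.200 = 18.443 m before stopping.
Follower covers v·t_r = 15.0000 × 1 = 15.000 m while reacting, then v²/(2a_F) = 225.000 / 7.600 = 29.605 m while braking, for a total of 15.000 + 29.605 = 44.605 m.
Since a_F ≤ a_L and the follower starts braking later, the follower is never slower than the leader, so the closest approach is when both have stopped.
Minimum gap = 44.605 − 18.443 = 26.162 m.

Minimum gap ≈ 26 m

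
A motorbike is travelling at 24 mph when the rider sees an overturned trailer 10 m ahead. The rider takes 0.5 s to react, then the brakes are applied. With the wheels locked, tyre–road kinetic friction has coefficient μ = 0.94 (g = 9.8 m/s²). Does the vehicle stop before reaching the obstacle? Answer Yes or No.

No

24 mph × 0.44704 = 10.7290 m/s.
a = μg = 0.94 × 9.8 = 9.212 m/s².
Reaction distance = 10.7290 × 0.5 = 5.364 m.
Braking distance = v²/(2a) = 115.111 / 18.424 = 6.248 m.
Total stopping distance = 5.364 + 6.248 = 11.612 m, vs 10 m available — it cannot stop in time and overshoots by 11.612 − 10 = 1.612 m.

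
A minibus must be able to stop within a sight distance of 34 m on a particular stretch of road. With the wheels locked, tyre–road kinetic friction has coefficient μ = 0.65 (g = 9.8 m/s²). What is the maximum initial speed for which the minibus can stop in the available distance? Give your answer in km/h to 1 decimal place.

a = μg = 0.65 × 9.8 = 6.370 m/s².
v²/(2a) = d ⇒ v = √(2 × 6.370 × 34) = √433.16 = 20.8125 m/s.
20.8125 m/s × 3.6 = 74.925 km/h.

Maximum speed ≈ 74.9 km/h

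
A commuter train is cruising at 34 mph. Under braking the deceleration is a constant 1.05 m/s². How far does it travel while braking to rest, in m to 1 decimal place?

Braking distance ≈ 110.0 m

34 mph × 0.44704 = 15.1994 m/s.
Braking distance = v²/(2a) = 15.1994² / (2 × 1.050) = 231.022 / 2.100 = 110.010 m.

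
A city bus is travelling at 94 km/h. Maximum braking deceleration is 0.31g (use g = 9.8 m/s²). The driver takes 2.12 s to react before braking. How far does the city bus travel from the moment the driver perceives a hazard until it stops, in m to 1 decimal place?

Total stopping distance ≈ 167.6 m

94 km/h ÷ 3.6 = 26.1111 m/s.
a = 0.31 × 9.8 = 3.038 m/s².
Reaction distance = v·t_r = 26.1111 × 2.12 = 55.356 m.
Braking distance = v²/(2a) = 26.1111² / (2 × 3.038) = 681.790 / 6.076 = 112.210 m.
Total = 55.356 + 112.210 = 167.566 m.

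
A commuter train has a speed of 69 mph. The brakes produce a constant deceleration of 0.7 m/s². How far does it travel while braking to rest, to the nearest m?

69 mph × 0.44704 = 30.8458 m/s.
Braking distance = v²/(2a) = 30.8458² / (2 × 0.700) = 951.463 / 1.400 = 679.616 m.

Braking distance ≈ 680 m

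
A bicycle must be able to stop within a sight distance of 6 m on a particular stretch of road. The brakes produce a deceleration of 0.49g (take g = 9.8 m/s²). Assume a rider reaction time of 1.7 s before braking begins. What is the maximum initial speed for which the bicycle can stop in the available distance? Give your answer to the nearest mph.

a = 0.49 × 9.8 = 4.802 m/s².
Stopping distance: v·t_r + v²/(2a) = 6 with t_r = 1.7 s and a = 4.802 m/s².
So v² + 16.327 v − 57.62 = 0.
Positive root: v = −a·t_r + √((a·t_r)² + 2a·d) = −8.163 + √(66.635 + 57.62) = 2.9840 m/s.
2.9840 m/s ÷ 0.44704 = 6.675 mph.

Maximum speed ≈ 7 mph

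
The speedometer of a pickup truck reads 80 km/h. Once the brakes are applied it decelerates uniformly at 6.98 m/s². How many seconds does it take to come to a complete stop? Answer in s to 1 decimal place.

Braking time ≈ 3.2 s

80 km/h ÷ 3.6 = 22.2222 m/s.
Braking time = v/a = 22.2222 / 6.980 = 3.184 s.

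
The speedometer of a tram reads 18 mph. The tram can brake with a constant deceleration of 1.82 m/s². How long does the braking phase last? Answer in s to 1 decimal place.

18 mph × 0.44704 = 8.0467 m/s.
Braking time = v/a = 8.0467 / 1.820 = 4.421 s.

Braking time ≈ 4.4 s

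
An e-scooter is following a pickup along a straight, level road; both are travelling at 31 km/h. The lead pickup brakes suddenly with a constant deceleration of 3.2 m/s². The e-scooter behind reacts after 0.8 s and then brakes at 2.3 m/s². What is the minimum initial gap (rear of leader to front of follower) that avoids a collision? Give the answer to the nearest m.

Minimum gap ≈ 11 m

31 km/h ÷ 3.6 = 8.6111 m/s.
Leader travels v²/(2a_L) = 74.151 / 6.400 = 11.586 m before stopping.
Follower covers v·t_r = 8.6111 × 0.8 = 6.889 m while reacting, then v²/(2a_F) = 74.151 / 4.600 = 16.120 m while braking, for a total of 6.889 + 16.120 = 23.009 m.
Since a_F ≤ a_L and the follower starts braking later, the follower is never slower than the leader, so the closest approach is when both have stopped.
Minimum gap = 23.009 − 11.586 = 11.423 m.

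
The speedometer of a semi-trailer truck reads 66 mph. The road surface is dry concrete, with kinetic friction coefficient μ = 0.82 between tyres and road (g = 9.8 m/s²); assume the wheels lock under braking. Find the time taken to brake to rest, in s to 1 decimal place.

Braking time ≈ 3.7 s

66 mph × 0.44704 = 29.5046 m/s.
a = μg = 0.82 × 9.8 = 8.036 m/s².
Braking time = v/a = 29.5046 / 8.036 = 3.672 s.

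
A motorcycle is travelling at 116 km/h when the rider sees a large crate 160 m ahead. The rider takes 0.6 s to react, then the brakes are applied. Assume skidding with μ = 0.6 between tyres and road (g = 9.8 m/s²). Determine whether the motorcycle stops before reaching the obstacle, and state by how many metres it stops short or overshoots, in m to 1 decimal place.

Yes — it stops 52.4 m short of the obstacle

116 km/h ÷ 3.6 = 32.2222 m/s.
a = μg = 0.6 × 9.8 = 5.880 m/s².
Reaction distance = 32.2222 × 0.6 = 19.333 m.
Braking distance = v²/(2a) = 1038.270 / 11.760 = 88.288 m.
Total stopping distance = 19.333 + 88.288 = 107.621 m, vs 160 m available — it stops with 160 − 107.621 = 52.379 m to spare.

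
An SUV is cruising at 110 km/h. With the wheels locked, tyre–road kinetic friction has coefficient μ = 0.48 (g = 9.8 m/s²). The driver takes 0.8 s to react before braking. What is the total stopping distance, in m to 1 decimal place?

Total stopping distance ≈ 123.7 m

110 km/h ÷ 3.6 = 30.5556 m/s.
a = μg = 0.48 × 9.8 = 4.704 m/s².
Reaction distance = v·t_r = 30.5556 × 0.8 = 24.444 m.
Braking distance = v²/(2a) = 30.5556² / (2 × 4.704) = 933.645 / 9.408 = 99.239 m.
Total = 24.444 + 99.239 = 123.683 m.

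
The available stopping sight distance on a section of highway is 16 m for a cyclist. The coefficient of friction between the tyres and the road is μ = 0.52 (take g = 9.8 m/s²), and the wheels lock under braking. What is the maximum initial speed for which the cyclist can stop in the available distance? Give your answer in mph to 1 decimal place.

Maximum speed ≈ 28.6 mph

a = μg = 0.52 × 9.8 = 5.096 m/s².
v²/(2a) = d ⇒ v = √(2 × 5.096 × 16) = √163.07 = 12.7699 m/s.
12.7699 m/s ÷ 0.44704 = 28.565 mph.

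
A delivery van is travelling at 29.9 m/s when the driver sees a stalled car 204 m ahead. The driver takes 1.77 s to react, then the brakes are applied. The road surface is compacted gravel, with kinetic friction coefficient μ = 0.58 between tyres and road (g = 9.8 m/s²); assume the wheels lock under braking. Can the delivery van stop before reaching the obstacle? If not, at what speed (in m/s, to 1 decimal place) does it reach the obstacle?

Yes — it stops about 72.4 m short of the obstacle, so it never reaches it

a = μg = 0.58 × 9.8 = 5.684 m/s².
Reaction distance = 29.9000 × 1.77 = 52.923 m.
Braking distance = v²/(2a) = 894.010 / 11.368 = 78.643 m.
Total stopping distance = 52.923 + 78.643 = 131.566 m, vs 204 m available — it stops with 204 − 131.566 = 72.434 m to spare.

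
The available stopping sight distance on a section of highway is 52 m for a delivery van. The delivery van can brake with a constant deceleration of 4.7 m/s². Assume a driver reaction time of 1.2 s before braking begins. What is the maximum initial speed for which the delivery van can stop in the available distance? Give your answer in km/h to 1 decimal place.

Stopping distance: v·t_r + v²/(2a) = 52 with t_r = 1.2 s and a = 4.700 m/s².
So v² + 11.280 v − 488.80 = 0.
Positive root: v = −a·t_r + √((a·t_r)² + 2a·d) = −5.640 + √(31.810 + 488.80) = 17.1769 m/s.
17.1769 m/s × 3.6 = 61.837 km/h.

Maximum speed ≈ 61.8 km/h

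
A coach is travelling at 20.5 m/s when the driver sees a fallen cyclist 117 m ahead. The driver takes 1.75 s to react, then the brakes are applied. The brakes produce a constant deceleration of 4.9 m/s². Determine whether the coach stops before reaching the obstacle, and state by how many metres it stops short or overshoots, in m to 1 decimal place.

Yes — it stops 38.2 m short of the obstacle

Reaction distance = 20.5000 × 1.75 = 35.875 m.
Braking distance = v²/(2a) = 420.250 / 9.800 = 42.883 m.
Total stopping distance = 35.875 + 42.883 = 78.758 m, vs 117 m available — it stops with 117 − 78.758 = 38.242 m to spare.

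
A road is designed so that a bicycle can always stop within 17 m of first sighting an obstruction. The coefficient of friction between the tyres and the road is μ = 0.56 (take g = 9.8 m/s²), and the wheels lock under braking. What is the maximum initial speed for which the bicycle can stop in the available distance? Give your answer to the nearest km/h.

Maximum speed ≈ 49 km/h

a = μg = 0.56 × 9.8 = 5.488 m/s².
v²/(2a) = d ⇒ v = √(2 × 5.488 × 17) = √186.59 = 13.6598 m/s.
13.6598 m/s × 3.6 = 49.175 km/h.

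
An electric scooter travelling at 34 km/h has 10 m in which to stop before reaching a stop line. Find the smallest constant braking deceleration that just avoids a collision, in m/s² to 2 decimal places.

Required deceleration ≈ 4.46 m/s²

34 km/h ÷ 3.6 = 9.4444 m/s.
v² = 2a·d ⇒ a = v²/(2d) = 9.4444² / (2 × 10.000) = 89.197 / 20.000 = 4.4599 m/s².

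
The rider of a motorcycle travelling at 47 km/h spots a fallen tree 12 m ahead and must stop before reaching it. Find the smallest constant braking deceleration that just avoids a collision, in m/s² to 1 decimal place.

Required deceleration ≈ 7.1 m/s²

47 km/h ÷ 3.6 = 13.0556 m/s.
v² = 2a·d ⇒ a = v²/(2d) = 13.0556² / (2 × 12.000) = 170.449 / 24.000 = 7.1020 m/s².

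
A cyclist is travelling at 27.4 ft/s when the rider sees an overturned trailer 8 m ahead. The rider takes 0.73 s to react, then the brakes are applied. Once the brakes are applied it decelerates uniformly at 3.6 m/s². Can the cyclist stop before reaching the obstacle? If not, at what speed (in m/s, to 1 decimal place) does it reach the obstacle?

27.4 ft/s × 0.3048 = 8.3515 m/s.
Reaction distance = 8.3515 × 0.73 = 6.097 m.
Braking distance needed to stop: v²/(2a) = 69.748 / 7.200 = 9.687 m, so total needed = 6.097 + 9.687 = 15.784 m > 8 m — it cannot stop.
Distance remaining when braking begins: 8 − 6.097 = 1.903 m.
v² = v₀² − 2a·d = 69.748 − 2 × 3.600 × 1.903 = 56.046 m²/s².
v = √56.046 = 7.486 m/s.

No — it strikes the obstacle at 7.5 m/s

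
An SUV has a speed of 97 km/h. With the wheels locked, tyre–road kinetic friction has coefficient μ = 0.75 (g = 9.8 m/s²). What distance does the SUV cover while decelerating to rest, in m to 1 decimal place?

97 km/h ÷ 3.6 = 26.9444 m/s.
a = μg = 0.75 × 9.8 = 7.350 m/s².
Braking distance = v²/(2a) = 26.9444² / (2 × 7.350) = 726.001 / 14.700 = 49.388 m.

Braking distance ≈ 49.4 m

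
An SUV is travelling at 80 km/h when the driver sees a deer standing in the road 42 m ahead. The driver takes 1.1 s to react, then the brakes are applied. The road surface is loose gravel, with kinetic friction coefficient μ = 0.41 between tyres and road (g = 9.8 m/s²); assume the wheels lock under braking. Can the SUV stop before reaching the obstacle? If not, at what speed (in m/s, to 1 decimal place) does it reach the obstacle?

No — it strikes the obstacle at 18.8 m/s

80 km/h ÷ 3.6 = 22.2222 m/s.
a = μg = 0.41 × 9.8 = 4.018 m/s².
Reaction distance = 22.2222 × 1.1 = 24.444 m.
Braking distance needed to stop: v²/(2a) = 493.826 / 8.036 = 61.452 m, so total needed = 24.444 + 61.452 = 85.896 m > 42 m — it cannot stop.
Distance remaining when braking begins: 42 − 24.444 = 17.556 m.
v² = v₀² − 2a·d = 493.826 − 2 × 4.018 × 17.556 = 352.746 m²/s².
v = √352.746 = 18.782 m/s.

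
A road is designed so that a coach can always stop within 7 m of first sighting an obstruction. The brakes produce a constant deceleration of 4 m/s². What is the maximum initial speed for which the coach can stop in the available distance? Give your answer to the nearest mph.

Maximum speed ≈ 17 mph

v²/(2a) = d ⇒ v = √(2 × 4.000 × 7) = √56.00 = 7.4833 m/s.
7.4833 m/s ÷ 0.44704 = 16.740 mph.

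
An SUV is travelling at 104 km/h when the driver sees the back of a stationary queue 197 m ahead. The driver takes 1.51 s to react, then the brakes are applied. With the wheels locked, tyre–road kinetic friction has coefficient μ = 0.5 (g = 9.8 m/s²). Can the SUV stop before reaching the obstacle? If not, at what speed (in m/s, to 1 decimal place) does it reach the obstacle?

104 km/h ÷ 3.6 = 28.8889 m/s.
a = μg = 0.5 × 9.8 = 4.900 m/s².
Reaction distance = 28.8889 × 1.51 = 43.622 m.
Braking distance = v²/(2a) = 834.569 / 9.800 = 85.160 m.
Total stopping distance = 43.622 + 85.160 = 128.782 m, vs 197 m available — it stops with 197 − 128.782 = 68.218 m to spare.

Yes — it stops about 68.2 m short of the obstacle, so it never reaches it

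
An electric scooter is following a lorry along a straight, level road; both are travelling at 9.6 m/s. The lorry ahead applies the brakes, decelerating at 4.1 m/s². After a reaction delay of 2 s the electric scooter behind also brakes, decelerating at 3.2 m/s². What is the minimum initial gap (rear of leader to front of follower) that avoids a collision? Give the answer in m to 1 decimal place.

Leader travels v²/(2a_L) = 92.160 / 8.200 = 11.239 m before stopping.
Follower covers v·t_r = 9.6000 × 2 = 19.200 m while reacting, then v²/(2a_F) = 92.160 / 6.400 = 14.400 m while braking, for a total of 19.200 + 14.400 = 33.600 m.
Since a_F ≤ a_L and the follower starts braking later, the follower is never slower than the leader, so the closest approach is when both have stopped.
Minimum gap = 33.600 − 11.239 = 22.361 m.

Minimum gap ≈ 22.4 m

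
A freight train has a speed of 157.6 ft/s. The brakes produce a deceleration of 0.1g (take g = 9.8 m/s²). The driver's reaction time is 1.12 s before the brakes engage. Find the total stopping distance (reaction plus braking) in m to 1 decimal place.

Total stopping distance ≈ 1231.1 m

157.6 ft/s × 0.3048 = 48.0365 m/s.
a = 0.1 × 9.8 = 0.980 m/s².
Reaction distance = v·t_r = 48.0365 × 1.12 = 53.801 m.
Braking distance = v²/(2a) = 48.0365² / (2 × 0.980) = 2307.505 / 1.960 = 1177.298 m.
Total = 53.801 + 1177.298 = 1231.099 m.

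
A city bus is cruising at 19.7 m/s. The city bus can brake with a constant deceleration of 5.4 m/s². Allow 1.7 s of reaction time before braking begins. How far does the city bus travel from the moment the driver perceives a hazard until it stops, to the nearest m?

Reaction distance = v·t_r = 19.7000 × 1.7 = 33.490 m.
Braking distance = v²/(2a) = 19.7000² / (2 × 5.400) = 388.090 / 10.800 = 35.934 m.
Total = 33.490 + 35.934 = 69.424 m.

Total stopping distance ≈ 69 m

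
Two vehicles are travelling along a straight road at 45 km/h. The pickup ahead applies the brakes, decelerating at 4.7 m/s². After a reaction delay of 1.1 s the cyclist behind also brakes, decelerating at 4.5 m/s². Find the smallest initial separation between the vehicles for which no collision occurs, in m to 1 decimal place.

45 km/h ÷ 3.6 = 12.5000 m/s.
Leader travels v²/(2a_L) = 156.250 / 9.400 = 16.622 m before stopping.
Follower covers v·t_r = 12.5000 × 1.1 = 13.750 m while reacting, then v²/(2a_F) = 156.250 / 9.000 = 17.361 m while braking, for a total of 13.750 + 17.361 = 31.111 m.
Since a_F ≤ a_L and the follower starts braking later, the follower is never slower than the leader, so the closest approach is when both have stopped.
Minimum gap = 31.111 − 16.622 = 14.489 m.

Minimum gap ≈ 14.5 m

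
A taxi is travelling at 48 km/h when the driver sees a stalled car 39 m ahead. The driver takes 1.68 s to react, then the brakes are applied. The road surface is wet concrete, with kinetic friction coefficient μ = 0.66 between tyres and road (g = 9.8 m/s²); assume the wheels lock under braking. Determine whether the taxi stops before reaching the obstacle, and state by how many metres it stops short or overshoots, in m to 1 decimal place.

Yes — it stops 2.9 m short of the obstacle

48 km/h ÷ 3.6 = 13.3333 m/s.
a = μg = 0.66 × 9.8 = 6.468 m/s².
Reaction distance = 13.3333 × 1.68 = 22.400 m.
Braking distance = v²/(2a) = 177.777 / 12.936 = 13.743 m.
Total stopping distance = 22.400 + 13.743 = 36.143 m, vs 39 m available — it stops with 39 − 36.143 = 2.857 m to spare.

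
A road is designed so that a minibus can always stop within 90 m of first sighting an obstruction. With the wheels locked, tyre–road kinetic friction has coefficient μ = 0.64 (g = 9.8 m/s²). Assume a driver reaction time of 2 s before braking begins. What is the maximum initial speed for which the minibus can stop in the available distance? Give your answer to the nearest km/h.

Maximum speed ≈ 84 km/h

a = μg = 0.64 × 9.8 = 6.272 m/s².
Stopping distance: v·t_r + v²/(2a) = 90 with t_r = 2 s and a = 6.272 m/s².
So v² + 25.088 v − 1128.96 = 0.
Positive root: v = −a·t_r + √((a·t_r)² + 2a·d) = −12.544 + √(157.352 + 1128.96) = 23.3212 m/s.
23.3212 m/s × 3.6 = 83.956 km/h.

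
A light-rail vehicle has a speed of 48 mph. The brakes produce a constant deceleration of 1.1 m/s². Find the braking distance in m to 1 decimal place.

48 mph × 0.44704 = 21.4579 m/s.
Braking distance = v²/(2a) = 21.4579² / (2 × 1.100) = 460.441 / 2.200 = 209.291 m.

Braking distance ≈ 209.3 m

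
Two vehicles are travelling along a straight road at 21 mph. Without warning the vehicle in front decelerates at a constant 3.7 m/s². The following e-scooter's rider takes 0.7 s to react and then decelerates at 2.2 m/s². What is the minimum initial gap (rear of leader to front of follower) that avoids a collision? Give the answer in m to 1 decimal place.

Minimum gap ≈ 14.7 m

21 mph × 0.44704 = 9.3878 m/s.
Leader travels v²/(2a_L) = 88.131 / 7.400 = 11.910 m before stopping.
Follower covers v·t_r = 9.3878 × 0.7 = 6.571 m while reacting, then v²/(2a_F) = 88.131 / 4.400 = 20.030 m while braking, for a total of 6.571 + 20.030 = 26.601 m.
Since a_F ≤ a_L and the follower starts braking later, the follower is never slower than the leader, so the closest approach is when both have stopped.
Minimum gap = 26.601 − 11.910 = 14.691 m.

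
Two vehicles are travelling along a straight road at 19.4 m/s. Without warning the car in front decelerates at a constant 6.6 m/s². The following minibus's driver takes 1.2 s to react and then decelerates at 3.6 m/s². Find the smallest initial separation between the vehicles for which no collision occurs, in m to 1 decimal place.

Leader travels v²/(2a_L) = 376.360 / 13.200 = 28.512 m before stopping.
Follower covers v·t_r = 19.4000 × 1.2 = 23.280 m while reacting, then v²/(2a_F) = 376.360 / 7.200 = 52.272 m while braking, for a total of 23.280 + 52.272 = 75.552 m.
Since a_F ≤ a_L and the follower starts braking later, the follower is never slower than the leader, so the closest approach is when both have stopped.
Minimum gap = 75.552 − 28.512 = 47.040 m.

Minimum gap ≈ 47.0 m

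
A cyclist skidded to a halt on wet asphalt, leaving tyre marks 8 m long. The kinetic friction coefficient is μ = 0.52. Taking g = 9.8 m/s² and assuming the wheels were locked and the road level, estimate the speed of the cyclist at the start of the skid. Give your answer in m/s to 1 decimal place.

Deceleration a = μg = 0.52 × 9.8 = 5.096 m/s².
v = √(2a·d) = √(2 × 5.096 × 8) = √81.536 = 9.0297 m/s.

Initial speed ≈ 9.0 m/s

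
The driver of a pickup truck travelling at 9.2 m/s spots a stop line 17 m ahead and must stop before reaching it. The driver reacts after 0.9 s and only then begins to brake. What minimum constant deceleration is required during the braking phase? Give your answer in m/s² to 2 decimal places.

Distance covered during reaction = 9.2000 × 0.9 = 8.280 m.
Distance available for braking: 17 − 8.280 = 8.720 m.
v² = 2a·d ⇒ a = v²/(2d) = 9.2000² / (2 × 8.720) = 84.640 / 17.440 = 4.8532 m/s².

Required deceleration ≈ 4.85 m/s²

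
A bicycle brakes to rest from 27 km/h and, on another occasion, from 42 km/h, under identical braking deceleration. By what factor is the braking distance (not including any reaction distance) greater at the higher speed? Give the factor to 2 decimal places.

Braking distance d = v²/(2a), so with a fixed, d ∝ v².
Factor = (42/27)² = 1.5556² = 2.4199.

Factor ≈ 2.42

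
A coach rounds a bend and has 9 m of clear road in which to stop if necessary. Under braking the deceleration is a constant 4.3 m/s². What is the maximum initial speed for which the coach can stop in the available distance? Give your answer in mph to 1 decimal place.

Maximum speed ≈ 19.7 mph

v²/(2a) = d ⇒ v = √(2 × 4.300 × 9) = √77.40 = 8.7977 m/s.
8.7977 m/s ÷ 0.44704 = 19.680 mph.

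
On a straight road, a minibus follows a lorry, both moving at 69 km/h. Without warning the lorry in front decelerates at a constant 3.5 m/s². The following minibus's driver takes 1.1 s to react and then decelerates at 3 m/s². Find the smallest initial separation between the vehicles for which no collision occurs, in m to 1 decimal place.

Minimum gap ≈ 29.8 m

69 km/h ÷ 3.6 = 19.1667 m/s.
Leader travels v²/(2a_L) = 367.362 / 7.000 = 52.480 m before stopping.
Follower covers v·t_r = 19.1667 × 1.1 = 21.083 m while reacting, then v²/(2a_F) = 367.362 / 6.000 = 61.227 m while braking, for a total of 21.083 + 61.227 = 82.310 m.
Since a_F ≤ a_L and the follower starts braking later, the follower is never slower than the leader, so the closest approach is when both have stopped.
Minimum gap = 82.310 − 52.480 = 29.830 m.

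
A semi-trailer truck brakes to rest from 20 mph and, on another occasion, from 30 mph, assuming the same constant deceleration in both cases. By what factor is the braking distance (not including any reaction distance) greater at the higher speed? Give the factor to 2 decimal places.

Factor ≈ 2.25

Braking distance d = v²/(2a), so with a fixed, d ∝ v².
Factor = (30/20)² = 1.5000² = 2.2500.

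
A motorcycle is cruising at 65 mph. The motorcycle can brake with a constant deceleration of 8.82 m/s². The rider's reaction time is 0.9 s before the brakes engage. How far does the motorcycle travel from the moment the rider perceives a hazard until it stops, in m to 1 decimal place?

Total stopping distance ≈ 74.0 m

65 mph × 0.44704 = 29.0576 m/s.
Reaction distance = v·t_r = 29.0576 × 0.9 = 26.152 m.
Braking distance = v²/(2a) = 29.0576² / (2 × 8.820) = 844.344 / 17.640 = 47.865 m.
Total = 26.152 + 47.865 = 74.017 m.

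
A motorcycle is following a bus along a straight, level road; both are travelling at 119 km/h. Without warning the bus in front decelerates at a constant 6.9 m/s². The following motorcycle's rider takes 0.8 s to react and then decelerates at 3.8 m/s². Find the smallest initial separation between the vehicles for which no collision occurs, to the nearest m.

Minimum gap ≈ 91 m

119 km/h ÷ 3.6 = 33.0556 m/s.
Leader travels v²/(2a_L) = 1092.673 / 13.800 = 79.179 m before stopping.
Follower covers v·t_r = 33.0556 × 0.8 = 26.444 m while reacting, then v²/(2a_F) = 1092.673 / 7.600 = 143.773 m while braking, for a total of 26.444 + 143.773 = 170.217 m.
Since a_F ≤ a_L and the follower starts braking later, the follower is never slower than the leader, so the closest approach is when both have stopped.
Minimum gap = 170.217 − 79.179 = 91.038 m.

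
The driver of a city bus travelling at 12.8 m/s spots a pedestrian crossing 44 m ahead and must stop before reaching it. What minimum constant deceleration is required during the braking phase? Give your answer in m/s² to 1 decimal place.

Required deceleration ≈ 1.9 m/s²

v² = 2a·d ⇒ a = v²/(2d) = 12.8000² / (2 × 44.000) = 163.840 / 88.000 = 1.8618 m/s².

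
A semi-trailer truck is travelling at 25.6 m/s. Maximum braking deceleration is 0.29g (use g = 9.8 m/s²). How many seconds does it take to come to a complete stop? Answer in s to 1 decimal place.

Braking time ≈ 9.0 s

a = 0.29 × 9.8 = 2.842 m/s².
Braking time = v/a = 25.6000 / 2.842 = 9.008 s.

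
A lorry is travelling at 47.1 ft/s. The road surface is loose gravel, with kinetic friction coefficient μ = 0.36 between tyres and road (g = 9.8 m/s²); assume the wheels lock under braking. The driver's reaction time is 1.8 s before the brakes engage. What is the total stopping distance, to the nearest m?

47.1 ft/s × 0.3048 = 14.3561 m/s.
a = μg = 0.36 × 9.8 = 3.528 m/s².
Reaction distance = v·t_r = 14.3561 × 1.8 = 25.841 m.
Braking distance = v²/(2a) = 14.3561² / (2 × 3.528) = 206.098 / 7.056 = 29.209 m.
Total = 25.841 + 29.209 = 55.050 m.

Total stopping distance ≈ 55 m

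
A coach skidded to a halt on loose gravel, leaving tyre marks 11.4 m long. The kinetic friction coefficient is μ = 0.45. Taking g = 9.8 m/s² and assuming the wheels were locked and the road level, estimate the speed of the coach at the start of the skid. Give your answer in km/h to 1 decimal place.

Deceleration a = μg = 0.45 × 9.8 = 4.410 m/s².
v = √(2a·d) = √(2 × 4.410 × 11.4) = √100.548 = 10.0274 m/s.
= 10.0274 × 3.6 = 36.099 km/h.

Initial speed ≈ 36.1 km/h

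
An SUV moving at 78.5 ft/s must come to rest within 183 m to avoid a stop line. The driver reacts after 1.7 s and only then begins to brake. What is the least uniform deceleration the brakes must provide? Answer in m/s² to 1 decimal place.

Required deceleration ≈ 2.0 m/s²

78.5 ft/s × 0.3048 = 23.9268 m/s.
Distance covered during reaction = 23.9268 × 1.7 = 40.676 m.
Distance available for braking: 183 − 40.676 = 142.324 m.
v² = 2a·d ⇒ a = v²/(2d) = 23.9268² / (2 × 142.324) = 572.492 / 284.648 = 2.0112 m/s².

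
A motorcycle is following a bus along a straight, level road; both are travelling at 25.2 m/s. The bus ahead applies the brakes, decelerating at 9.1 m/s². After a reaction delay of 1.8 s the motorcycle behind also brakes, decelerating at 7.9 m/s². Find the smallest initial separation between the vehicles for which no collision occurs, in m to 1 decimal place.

Minimum gap ≈ 50.7 m

Leader travels v²/(2a_L) = 635.040 / 18.200 = 34.892 m before stopping.
Follower covers v·t_r = 25.2000 × 1.8 = 45.360 m while reacting, then v²/(2a_F) = 635.040 / 15.800 = 40.192 m while braking, for a total of 45.360 + 40.192 = 85.552 m.
Since a_F ≤ a_L and the follower starts braking later, the follower is never slower than the leader, so the closest approach is when both have stopped.
Minimum gap = 85.552 − 34.892 = 50.660 m.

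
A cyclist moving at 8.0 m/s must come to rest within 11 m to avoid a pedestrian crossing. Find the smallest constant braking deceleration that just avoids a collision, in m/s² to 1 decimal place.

Required deceleration ≈ 2.9 m/s²

v² = 2a·d ⇒ a = v²/(2d) = 8.0000² / (2 × 11.000) = 64.000 / 22.000 = 2.9091 m/s².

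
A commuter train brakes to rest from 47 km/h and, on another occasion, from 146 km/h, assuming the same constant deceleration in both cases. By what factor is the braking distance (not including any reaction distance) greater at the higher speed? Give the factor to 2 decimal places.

Factor ≈ 9.65

Braking distance d = v²/(2a), so with a fixed, d ∝ v².
Factor = (146/47)² = 3.1064² = 9.6497.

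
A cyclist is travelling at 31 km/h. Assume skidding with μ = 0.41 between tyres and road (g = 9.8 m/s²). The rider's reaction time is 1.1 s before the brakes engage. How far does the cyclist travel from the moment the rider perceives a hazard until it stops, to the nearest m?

Total stopping distance ≈ 19 m

31 km/h ÷ 3.6 = 8.6111 m/s.
a = μg = 0.41 × 9.8 = 4.018 m/s².
Reaction distance = v·t_r = 8.6111 × 1.1 = 9.472 m.
Braking distance = v²/(2a) = 8.6111² / (2 × 4.018) = 74.151 / 8.036 = 9.227 m.
Total = 9.472 + 9.227 = 18.699 m.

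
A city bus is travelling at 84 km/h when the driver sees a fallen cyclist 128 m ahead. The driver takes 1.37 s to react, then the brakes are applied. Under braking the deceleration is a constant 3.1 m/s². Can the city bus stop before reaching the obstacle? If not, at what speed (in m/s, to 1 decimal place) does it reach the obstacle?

Yes — it stops about 8.2 m short of the obstacle, so it never reaches it

84 km/h ÷ 3.6 = 23.3333 m/s.
Reaction distance = 23.3333 × 1.37 = 31.967 m.
Braking distance = v²/(2a) = 544.443 / 6.200 = 87.813 m.
Total stopping distance = 31.967 + 87.813 = 119.780 m, vs 128 m available — it stops with 128 − 119.780 = 8.220 m to spare.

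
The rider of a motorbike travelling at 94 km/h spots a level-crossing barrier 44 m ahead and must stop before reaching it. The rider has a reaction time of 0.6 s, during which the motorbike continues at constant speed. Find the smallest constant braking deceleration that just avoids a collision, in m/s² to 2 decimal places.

Required deceleration ≈ 12.03 m/s²

94 km/h ÷ 3.6 = 26.1111 m/s.
Distance covered during reaction = 26.1111 × 0.6 = 15.667 m.
Distance available for braking: 44 − 15.667 = 28.333 m.
v² = 2a·d ⇒ a = v²/(2d) = 26.1111² / (2 × 28.333) = 681.790 / 56.666 = 12.0317 m/s².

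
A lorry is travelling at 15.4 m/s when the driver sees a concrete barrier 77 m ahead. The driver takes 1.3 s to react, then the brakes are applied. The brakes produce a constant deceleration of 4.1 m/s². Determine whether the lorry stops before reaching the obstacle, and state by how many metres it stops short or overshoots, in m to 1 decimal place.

Yes — it stops 28.1 m short of the obstacle

Reaction distance = 15.4000 × 1.3 = 20.020 m.
Braking distance = v²/(2a) = 237.160 / 8.200 = 28.922 m.
Total stopping distance = 20.020 + 28.922 = 48.942 m, vs 77 m available — it stops with 77 − 48.942 = 28.058 m to spare.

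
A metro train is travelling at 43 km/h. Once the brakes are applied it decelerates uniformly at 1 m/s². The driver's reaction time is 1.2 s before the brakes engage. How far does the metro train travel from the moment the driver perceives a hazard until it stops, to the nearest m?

43 km/h ÷ 3.6 = 11.9444 m/s.
Reaction distance = v·t_r = 11.9444 × 1.2 = 14.333 m.
Braking distance = v²/(2a) = 11.9444² / (2 × 1.000) = 142.669 / 2.000 = 71.335 m.
Total = 14.333 + 71.335 = 85.668 m.

Total stopping distance ≈ 86 m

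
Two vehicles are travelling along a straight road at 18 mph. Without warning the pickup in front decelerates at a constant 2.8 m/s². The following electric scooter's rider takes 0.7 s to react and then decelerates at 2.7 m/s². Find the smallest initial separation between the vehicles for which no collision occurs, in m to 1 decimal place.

Minimum gap ≈ 6.1 m

18 mph × 0.44704 = 8.0467 m/s.
Leader travels v²/(2a_L) = 64.749 / 5.600 = 11.562 m before stopping.
Follower covers v·t_r = 8.0467 × 0.7 = 5.633 m while reacting, then v²/(2a_F) = 64.749 / 5.400 = 11.991 m while braking, for a total of 5.633 + 11.991 = 17.624 m.
Since a_F ≤ a_L and the follower starts braking later, the follower is never slower than the leader, so the closest approach is when both have stopped.
Minimum gap = 17.624 − 11.562 = 6.062 m.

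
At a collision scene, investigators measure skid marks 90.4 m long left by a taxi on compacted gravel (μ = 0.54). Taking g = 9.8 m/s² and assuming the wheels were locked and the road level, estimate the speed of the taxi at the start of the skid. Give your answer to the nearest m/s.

Deceleration a = μg = 0.54 × 9.8 = 5.292 m/s².
v = √(2a·d) = √(2 × 5.292 × 90.4) = √956.794 = 30.9321 m/s.

Initial speed ≈ 31 m/s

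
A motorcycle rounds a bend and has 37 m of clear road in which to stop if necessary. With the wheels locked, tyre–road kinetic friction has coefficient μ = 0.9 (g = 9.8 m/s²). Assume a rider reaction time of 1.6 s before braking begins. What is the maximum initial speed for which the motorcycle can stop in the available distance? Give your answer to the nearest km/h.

Maximum speed ≈ 54 km/h

a = μg = 0.9 × 9.8 = 8.820 m/s².
Stopping distance: v·t_r + v²/(2a) = 37 with t_r = 1.6 s and a = 8.820 m/s².
So v² + 28.224 v − 652.68 = 0.
Positive root: v = −a·t_r + √((a·t_r)² + 2a·d) = −14.112 + √(199.149 + 652.68) = 15.0741 m/s.
15.0741 m/s × 3.6 = 54.267 km/h.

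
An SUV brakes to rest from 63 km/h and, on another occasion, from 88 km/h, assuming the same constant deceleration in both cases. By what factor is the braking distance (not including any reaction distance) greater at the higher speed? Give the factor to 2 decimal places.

Factor ≈ 1.95

Braking distance d = v²/(2a), so with a fixed, d ∝ v².
Factor = (88/63)² = 1.3968² = 1.9511.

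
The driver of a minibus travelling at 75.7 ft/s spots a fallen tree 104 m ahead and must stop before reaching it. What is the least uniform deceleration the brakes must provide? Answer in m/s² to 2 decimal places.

75.7 ft/s × 0.3048 = 23.0734 m/s.
v² = 2a·d ⇒ a = v²/(2d) = 23.0734² / (2 × 104.000) = 532.382 / 208.000 = 2.5595 m/s².

Required deceleration ≈ 2.56 m/s²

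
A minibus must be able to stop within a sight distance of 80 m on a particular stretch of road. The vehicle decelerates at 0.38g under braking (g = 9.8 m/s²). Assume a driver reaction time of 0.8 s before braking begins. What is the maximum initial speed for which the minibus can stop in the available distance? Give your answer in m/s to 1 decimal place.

Maximum speed ≈ 21.6 m/s

a = 0.38 × 9.8 = 3.724 m/s².
Stopping distance: v·t_r + v²/(2a) = 80 with t_r = 0.8 s and a = 3.724 m/s².
So v² + 5.958 v − 595.84 = 0.
Positive root: v = −a·t_r + √((a·t_r)² + 2a·d) = −2.979 + √(8.874 + 595.84) = 21.6119 m/s.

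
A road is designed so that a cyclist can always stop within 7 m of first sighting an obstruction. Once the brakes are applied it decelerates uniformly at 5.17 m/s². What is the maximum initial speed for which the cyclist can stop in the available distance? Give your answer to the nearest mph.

Maximum speed ≈ 19 mph

v²/(2a) = d ⇒ v = √(2 × 5.170 × 7) = √72.38 = 8.5076 m/s.
8.5076 m/s ÷ 0.44704 = 19.031 mph.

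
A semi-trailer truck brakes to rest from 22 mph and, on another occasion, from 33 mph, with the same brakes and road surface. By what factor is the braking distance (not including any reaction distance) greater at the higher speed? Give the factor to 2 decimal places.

Factor ≈ 2.25

Braking distance d = v²/(2a), so with a fixed, d ∝ v².
Factor = (33/22)² = 1.5000² = 2.2500.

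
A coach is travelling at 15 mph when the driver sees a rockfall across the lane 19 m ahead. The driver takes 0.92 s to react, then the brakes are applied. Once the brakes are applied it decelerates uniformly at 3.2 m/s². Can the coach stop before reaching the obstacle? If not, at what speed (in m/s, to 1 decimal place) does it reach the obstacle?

15 mph × 0.44704 = 6.7056 m/s.
Reaction distance = 6.7056 × 0.92 = 6.169 m.
Braking distance = v²/(2a) = 44.965 / 6.400 = 7.026 m.
Total stopping distance = 6.169 + 7.026 = 13.195 m, vs 19 m available — it stops with 19 − 13.195 = 5.805 m to spare.

Yes — it stops about 5.8 m short of the obstacle, so it never reaches it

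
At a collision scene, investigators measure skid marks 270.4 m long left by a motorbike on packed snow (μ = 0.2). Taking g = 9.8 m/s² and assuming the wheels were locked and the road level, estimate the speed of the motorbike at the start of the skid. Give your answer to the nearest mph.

Deceleration a = μg = 0.2 × 9.8 = 1.960 m/s².
v = √(2a·d) = √(2 × 1.960 × 270.4) = √1059.968 = 32.5571 m/s.
= 32.5571 ÷ 0.44704 = 72.828 mph.

Initial speed ≈ 73 mph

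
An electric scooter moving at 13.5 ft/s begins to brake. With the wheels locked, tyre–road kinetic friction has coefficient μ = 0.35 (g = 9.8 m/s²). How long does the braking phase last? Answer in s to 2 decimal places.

13.5 ft/s × 0.3048 = 4.1148 m/s.
a = μg = 0.35 × 9.8 = 3.430 m/s².
Braking time = v/a = 4.1148 / 3.430 = 1.200 s.

Braking time ≈ 1.20 s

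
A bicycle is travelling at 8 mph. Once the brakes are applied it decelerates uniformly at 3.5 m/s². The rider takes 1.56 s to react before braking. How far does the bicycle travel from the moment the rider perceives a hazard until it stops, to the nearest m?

8 mph × 0.44704 = 3.5763 m/s.
Reaction distance = v·t_r = 3.5763 × 1.56 = 5.579 m.
Braking distance = v²/(2a) = 3.5763² / (2 × 3.500) = 12.790 / 7.000 = 1.827 m.
Total = 5.579 + 1.827 = 7.406 m.

Total stopping distance ≈ 7 m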